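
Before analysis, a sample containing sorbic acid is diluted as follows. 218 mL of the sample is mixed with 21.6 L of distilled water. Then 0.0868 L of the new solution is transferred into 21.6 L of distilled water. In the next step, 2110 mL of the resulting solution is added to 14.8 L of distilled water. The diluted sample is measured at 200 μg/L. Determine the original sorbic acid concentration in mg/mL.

40.1 mg/mL

Overall dilution factor = 100.1 × 249.8 × 8.014 = 2.00 × 10⁵.
Original = 200 μg/L × 2.00 × 10⁵ = 4.01 × 10⁷ μg/L = 40.1 mg/mL.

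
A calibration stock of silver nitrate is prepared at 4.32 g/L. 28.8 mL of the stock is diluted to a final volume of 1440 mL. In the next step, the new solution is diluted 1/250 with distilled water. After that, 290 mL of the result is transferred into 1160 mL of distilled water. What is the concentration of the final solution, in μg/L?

69.1 μg/L

Overall dilution factor = 50 × 250 × 5 = 6.25 × 10⁴.
4.32 g/L / 6.25 × 10⁴ = 6.91 × 10⁻⁵ g/L = 69.1 μg/L.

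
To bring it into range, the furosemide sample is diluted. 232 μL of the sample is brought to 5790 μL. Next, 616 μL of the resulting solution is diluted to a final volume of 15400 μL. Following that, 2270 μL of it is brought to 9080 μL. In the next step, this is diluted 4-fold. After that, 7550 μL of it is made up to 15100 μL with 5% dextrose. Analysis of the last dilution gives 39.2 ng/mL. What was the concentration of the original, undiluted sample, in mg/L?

783 mg/L

Overall dilution factor = 24.96 × 25 × 4 × 4 × 2 = 2.00 × 10⁴.
Original = 39.2 ng/mL × 2.00 × 10⁴ = 7.83 × 10⁵ ng/mL = 783 mg/L.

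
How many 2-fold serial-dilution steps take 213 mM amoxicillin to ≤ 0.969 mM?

8

Need 2ⁿ ≥ 220, so n ≥ log(220)/log(2) = 7.78.
Minimum whole steps: n = 8.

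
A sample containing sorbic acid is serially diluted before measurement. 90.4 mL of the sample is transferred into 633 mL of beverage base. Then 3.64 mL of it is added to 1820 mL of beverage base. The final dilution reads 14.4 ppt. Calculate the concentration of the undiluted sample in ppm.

0.0577 ppm

Overall dilution factor = 8.002 × 501 = 4009.
Original = 14.4 ppt × 4009 = 5.77 × 10⁴ ppt = 0.0577 ppm.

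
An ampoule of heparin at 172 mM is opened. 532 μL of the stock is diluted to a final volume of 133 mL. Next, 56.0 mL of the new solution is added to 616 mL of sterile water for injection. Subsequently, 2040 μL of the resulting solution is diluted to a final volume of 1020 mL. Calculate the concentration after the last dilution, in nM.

115 nM

Overall dilution factor = 250 × 12 × 500 = 1.50 × 10⁶.
172 mM / 1.50 × 10⁶ = 1.15 × 10⁻⁴ mM = 115 nM.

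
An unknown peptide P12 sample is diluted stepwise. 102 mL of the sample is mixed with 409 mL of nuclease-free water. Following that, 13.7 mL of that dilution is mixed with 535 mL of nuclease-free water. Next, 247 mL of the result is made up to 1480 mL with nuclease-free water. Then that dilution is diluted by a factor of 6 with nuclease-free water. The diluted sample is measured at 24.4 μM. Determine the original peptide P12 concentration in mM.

Overall dilution factor = 5.010 × 40.05 × 5.992 × 6 = 7214.
Original = 24.4 μM × 7214 = 1.76 × 10⁵ μM = 176 mM.

176 mM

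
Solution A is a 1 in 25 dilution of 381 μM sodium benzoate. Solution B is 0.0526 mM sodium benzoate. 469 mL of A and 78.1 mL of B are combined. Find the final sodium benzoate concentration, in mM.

0.0206 mM

C_A = 381 μM / 25 = 15.2 μM.
C_B = 0.0526 mM = 52.6 μM.
C_mix = (C_A·V_A + C_B·V_B)/(V_A + V_B) = (15.2×469 + 52.6×78.1) / 547.1 = 20.6 μM = 0.0206 mM.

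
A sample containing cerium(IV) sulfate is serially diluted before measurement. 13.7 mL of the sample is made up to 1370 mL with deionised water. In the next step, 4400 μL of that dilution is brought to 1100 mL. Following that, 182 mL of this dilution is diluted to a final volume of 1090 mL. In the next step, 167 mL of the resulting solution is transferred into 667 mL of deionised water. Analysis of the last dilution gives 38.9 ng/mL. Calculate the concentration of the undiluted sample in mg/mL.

Overall dilution factor = 100 × 250 × 5.989 × 4.994 = 7.48 × 10⁵.
Original = 38.9 ng/mL × 7.48 × 10⁵ = 2.91 × 10⁷ ng/mL = 29.1 mg/mL.

29.1 mg/mL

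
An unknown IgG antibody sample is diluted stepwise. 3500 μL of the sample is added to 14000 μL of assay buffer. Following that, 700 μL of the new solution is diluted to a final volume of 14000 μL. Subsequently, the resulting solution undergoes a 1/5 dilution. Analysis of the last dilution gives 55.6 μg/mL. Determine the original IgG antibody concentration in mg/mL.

Overall dilution factor = 5 × 20 × 5 = 500.
Original = 55.6 μg/mL × 500 = 2.78 × 10⁴ μg/mL = 27.8 mg/mL.

27.8 mg/mL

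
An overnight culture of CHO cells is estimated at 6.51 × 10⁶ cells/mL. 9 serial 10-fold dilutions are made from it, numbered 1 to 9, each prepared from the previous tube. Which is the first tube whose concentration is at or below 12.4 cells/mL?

tube 6

Tube n has concentration 6.51 × 10⁶ cells/mL / 10ⁿ.
Need 10ⁿ ≥ 6.51 × 10⁶ cells/mL / 12.4 cells/mL = 5.25 × 10⁵, so n ≥ 5.72.
First such tube: n = 6.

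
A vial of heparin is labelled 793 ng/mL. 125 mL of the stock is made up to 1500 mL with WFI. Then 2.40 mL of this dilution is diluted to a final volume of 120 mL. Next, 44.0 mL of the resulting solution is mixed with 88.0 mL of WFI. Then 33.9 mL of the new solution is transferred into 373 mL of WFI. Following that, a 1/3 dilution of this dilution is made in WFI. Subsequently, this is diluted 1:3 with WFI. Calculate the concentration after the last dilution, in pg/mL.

4.08 pg/mL

Overall dilution factor = 12 × 50 × 3 × 12.00 × 3 × 3 = 1.94 × 10⁵.
793 ng/mL / 1.94 × 10⁵ = 4.08 × 10⁻³ ng/mL = 4.08 pg/mL.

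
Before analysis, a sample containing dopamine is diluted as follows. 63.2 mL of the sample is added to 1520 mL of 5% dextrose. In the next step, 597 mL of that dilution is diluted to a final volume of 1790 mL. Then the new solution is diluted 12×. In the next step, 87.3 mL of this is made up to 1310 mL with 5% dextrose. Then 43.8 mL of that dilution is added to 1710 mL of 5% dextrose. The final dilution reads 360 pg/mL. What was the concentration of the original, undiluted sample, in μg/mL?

Overall dilution factor = 25.05 × 2.998 × 12 × 15.01 × 40.04 = 5.42 × 10⁵.
Original = 360 pg/mL × 5.42 × 10⁵ = 1.95 × 10⁸ pg/mL = 195 μg/mL.

195 μg/mL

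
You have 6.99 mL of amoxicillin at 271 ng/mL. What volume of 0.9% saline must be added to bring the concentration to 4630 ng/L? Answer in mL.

402 mL

4630 ng/L = 4.63 ng/mL.
V₂ = C₁V₁/C₂ = 271 × 6.99 / 4.63 = 409 mL.
Diluent to add = V₂ − V₁ = 409 − 6.99 = 402 mL.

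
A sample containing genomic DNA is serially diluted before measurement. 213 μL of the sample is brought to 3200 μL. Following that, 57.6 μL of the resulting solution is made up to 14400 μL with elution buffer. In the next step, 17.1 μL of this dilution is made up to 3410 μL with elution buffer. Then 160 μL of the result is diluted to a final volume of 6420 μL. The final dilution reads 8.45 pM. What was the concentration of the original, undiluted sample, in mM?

0.254 mM

Overall dilution factor = 15.02 × 250 × 199.4 × 40.12 = 3.01 × 10⁷.
Original = 8.45 pM × 3.01 × 10⁷ = 2.54 × 10⁸ pM = 0.254 mM.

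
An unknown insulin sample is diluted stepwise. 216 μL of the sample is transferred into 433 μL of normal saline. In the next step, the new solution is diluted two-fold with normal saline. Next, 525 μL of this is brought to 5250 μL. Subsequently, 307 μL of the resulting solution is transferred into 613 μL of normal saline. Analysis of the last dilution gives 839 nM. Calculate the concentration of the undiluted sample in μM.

Overall dilution factor = 3.005 × 2 × 10 × 2.997 = 180.
Original = 839 nM × 180 = 1.51 × 10⁵ nM = 151 μM.

151 μM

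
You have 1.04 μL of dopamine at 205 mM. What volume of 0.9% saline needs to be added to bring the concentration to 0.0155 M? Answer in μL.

12.7 μL

0.0155 M = 15.5 mM.
V₂ = C₁V₁/C₂ = 205 × 1.04 / 15.5 = 13.8 μL.
Diluent to add = V₂ − V₁ = 13.8 − 1.04 = 12.7 μL.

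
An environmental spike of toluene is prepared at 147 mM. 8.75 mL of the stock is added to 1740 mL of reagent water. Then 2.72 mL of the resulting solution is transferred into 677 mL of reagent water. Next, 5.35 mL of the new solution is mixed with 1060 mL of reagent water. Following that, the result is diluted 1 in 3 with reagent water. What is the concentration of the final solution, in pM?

4930 pM

Overall dilution factor = 199.9 × 249.9 × 199.1 × 3 = 2.98 × 10⁷.
147 mM / 2.98 × 10⁷ = 4.93 × 10⁻⁶ mM = 4930 pM.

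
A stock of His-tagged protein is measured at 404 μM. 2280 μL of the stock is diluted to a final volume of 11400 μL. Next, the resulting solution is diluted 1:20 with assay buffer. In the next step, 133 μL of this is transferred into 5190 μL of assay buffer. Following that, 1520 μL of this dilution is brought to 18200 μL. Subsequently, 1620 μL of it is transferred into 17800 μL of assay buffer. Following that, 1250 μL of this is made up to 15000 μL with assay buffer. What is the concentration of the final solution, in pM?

58.6 pM

Overall dilution factor = 5 × 20 × 40.02 × 11.97 × 11.99 × 12 = 6.89 × 10⁶.
404 μM / 6.89 × 10⁶ = 5.86 × 10⁻⁵ μM = 58.6 pM.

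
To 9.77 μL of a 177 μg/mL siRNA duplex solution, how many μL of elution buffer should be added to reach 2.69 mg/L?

633 μL

2.69 mg/L = 2.69 μg/mL.
V₂ = C₁V₁/C₂ = 177 × 9.77 / 2.69 = 643 μL.
Diluent to add = V₂ − V₁ = 643 − 9.77 = 633 μL.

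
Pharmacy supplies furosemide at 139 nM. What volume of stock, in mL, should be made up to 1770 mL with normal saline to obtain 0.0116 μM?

148 mL

0.0116 μM = 11.6 nM.
V₁ = C₂V₂/C₁ = 11.6 × 1770 / 139 = 148 mL.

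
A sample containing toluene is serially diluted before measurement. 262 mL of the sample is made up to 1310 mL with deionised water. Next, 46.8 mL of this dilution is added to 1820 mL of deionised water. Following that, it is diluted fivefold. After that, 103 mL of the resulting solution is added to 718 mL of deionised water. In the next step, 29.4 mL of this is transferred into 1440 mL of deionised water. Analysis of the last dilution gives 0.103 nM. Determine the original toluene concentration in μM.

Overall dilution factor = 5 × 39.89 × 5 × 7.971 × 49.98 = 3.97 × 10⁵.
Original = 0.103 nM × 3.97 × 10⁵ = 4.09 × 10⁴ nM = 40.9 μM.

40.9 μM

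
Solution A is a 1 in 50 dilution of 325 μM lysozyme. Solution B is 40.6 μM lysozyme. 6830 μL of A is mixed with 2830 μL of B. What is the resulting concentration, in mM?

C_A = 325 μM / 50 = 6.50 μM.
C_mix = (C_A·V_A + C_B·V_B)/(V_A + V_B) = (6.50×6830 + 40.6×2830) / 9660 = 16.5 μM = 0.0165 mM.

0.0165 mM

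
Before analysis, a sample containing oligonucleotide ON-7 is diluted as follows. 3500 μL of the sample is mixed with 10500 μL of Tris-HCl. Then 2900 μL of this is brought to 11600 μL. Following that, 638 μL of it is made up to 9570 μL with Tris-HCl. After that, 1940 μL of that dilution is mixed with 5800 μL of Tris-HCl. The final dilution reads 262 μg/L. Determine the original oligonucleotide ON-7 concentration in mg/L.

251 mg/L

Overall dilution factor = 4 × 4 × 15 × 3.990 = 958.
Original = 262 μg/L × 958 = 2.51 × 10⁵ μg/L = 251 mg/L.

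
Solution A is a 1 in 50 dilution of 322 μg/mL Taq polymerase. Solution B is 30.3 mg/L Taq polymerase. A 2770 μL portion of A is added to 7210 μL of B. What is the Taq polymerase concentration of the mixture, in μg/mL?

C_A = 322 μg/mL / 50 = 6.44 μg/mL.
C_B = 30.3 mg/L = 30.3 μg/mL.
C_mix = (C_A·V_A + C_B·V_B)/(V_A + V_B) = (6.44×2770 + 30.3×7210) / 9980 = 23.7 μg/mL.

23.7 μg/mL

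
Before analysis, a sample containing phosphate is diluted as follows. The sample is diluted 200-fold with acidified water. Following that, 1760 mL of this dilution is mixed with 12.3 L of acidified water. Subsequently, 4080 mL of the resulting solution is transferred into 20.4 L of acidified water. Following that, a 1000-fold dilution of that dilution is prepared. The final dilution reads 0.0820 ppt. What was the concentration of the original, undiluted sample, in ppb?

786 ppb

Overall dilution factor = 200 × 7.989 × 6 × 1000 = 9.59 × 10⁶.
Original = 0.0820 ppt × 9.59 × 10⁶ = 7.86 × 10⁵ ppt = 786 ppb.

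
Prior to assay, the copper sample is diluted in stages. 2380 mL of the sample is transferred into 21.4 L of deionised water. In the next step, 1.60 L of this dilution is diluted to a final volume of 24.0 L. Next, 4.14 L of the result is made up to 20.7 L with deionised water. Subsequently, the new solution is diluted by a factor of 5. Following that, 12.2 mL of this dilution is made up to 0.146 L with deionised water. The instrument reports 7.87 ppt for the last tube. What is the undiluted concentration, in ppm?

0.353 ppm

Overall dilution factor = 9.992 × 15 × 5 × 5 × 11.97 = 4.48 × 10⁴.
Original = 7.87 ppt × 4.48 × 10⁴ = 3.53 × 10⁵ ppt = 0.353 ppm.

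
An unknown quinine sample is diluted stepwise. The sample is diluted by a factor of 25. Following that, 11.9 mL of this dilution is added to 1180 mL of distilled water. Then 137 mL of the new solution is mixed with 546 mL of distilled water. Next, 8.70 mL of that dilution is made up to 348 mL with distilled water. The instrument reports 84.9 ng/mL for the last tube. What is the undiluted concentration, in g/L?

Overall dilution factor = 25 × 100.2 × 4.985 × 40 = 4.99 × 10⁵.
Original = 84.9 ng/mL × 4.99 × 10⁵ = 4.24 × 10⁷ ng/mL = 42.4 g/L.

42.4 g/L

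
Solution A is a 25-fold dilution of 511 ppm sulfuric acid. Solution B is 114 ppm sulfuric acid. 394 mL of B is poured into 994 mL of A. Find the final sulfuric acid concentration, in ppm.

C_A = 511 ppm / 25 = 20.4 ppm.
C_mix = (C_A·V_A + C_B·V_B)/(V_A + V_B) = (20.4×994 + 114×394) / 1388 = 47.0 ppm.

47.0 ppm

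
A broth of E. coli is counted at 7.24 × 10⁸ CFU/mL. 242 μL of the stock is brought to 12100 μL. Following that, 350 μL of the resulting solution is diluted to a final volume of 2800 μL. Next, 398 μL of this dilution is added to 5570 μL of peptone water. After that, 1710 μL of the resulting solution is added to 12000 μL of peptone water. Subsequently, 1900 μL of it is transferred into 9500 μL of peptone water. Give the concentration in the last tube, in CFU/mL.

2510 CFU/mL

Overall dilution factor = 50 × 8 × 14.99 × 8.018 × 6 = 2.89 × 10⁵.
7.24 × 10⁸ CFU/mL / 2.89 × 10⁵ = 2510 CFU/mL.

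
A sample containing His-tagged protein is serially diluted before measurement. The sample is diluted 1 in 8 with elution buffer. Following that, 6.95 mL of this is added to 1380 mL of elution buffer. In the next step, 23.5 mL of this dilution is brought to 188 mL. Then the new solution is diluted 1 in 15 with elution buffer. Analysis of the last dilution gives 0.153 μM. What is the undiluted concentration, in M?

0.0293 M

Overall dilution factor = 8 × 199.6 × 8 × 15 = 1.92 × 10⁵.
Original = 0.153 μM × 1.92 × 10⁵ = 2.93 × 10⁴ μM = 0.0293 M.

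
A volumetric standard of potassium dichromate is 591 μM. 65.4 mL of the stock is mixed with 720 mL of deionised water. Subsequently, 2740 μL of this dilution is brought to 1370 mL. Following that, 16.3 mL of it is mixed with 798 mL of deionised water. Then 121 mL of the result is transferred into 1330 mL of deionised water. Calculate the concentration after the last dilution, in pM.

164 pM

Overall dilution factor = 12.01 × 500 × 49.96 × 11.99 = 3.60 × 10⁶.
591 μM / 3.60 × 10⁶ = 1.64 × 10⁻⁴ μM = 164 pM.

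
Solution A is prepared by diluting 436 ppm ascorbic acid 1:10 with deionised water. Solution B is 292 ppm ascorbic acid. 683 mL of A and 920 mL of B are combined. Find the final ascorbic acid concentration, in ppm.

186 ppm

C_A = 436 ppm / 10 = 43.6 ppm.
C_mix = (C_A·V_A + C_B·V_B)/(V_A + V_B) = (43.6×683 + 292×920) / 1603 = 186 ppm.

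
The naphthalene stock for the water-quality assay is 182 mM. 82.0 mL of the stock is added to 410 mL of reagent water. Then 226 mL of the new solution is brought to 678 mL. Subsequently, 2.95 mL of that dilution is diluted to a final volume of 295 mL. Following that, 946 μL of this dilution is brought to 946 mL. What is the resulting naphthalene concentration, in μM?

Overall dilution factor = 6 × 3 × 100 × 1000 = 1.80 × 10⁶.
182 mM / 1.80 × 10⁶ = 1.01 × 10⁻⁴ mM = 0.101 μM.

0.101 μM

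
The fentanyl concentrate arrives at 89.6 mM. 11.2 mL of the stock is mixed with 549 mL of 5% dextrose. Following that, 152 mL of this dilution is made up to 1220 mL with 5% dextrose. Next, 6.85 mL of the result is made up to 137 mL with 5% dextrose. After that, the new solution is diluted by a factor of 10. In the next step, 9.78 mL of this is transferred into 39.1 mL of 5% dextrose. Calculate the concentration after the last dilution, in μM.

Overall dilution factor = 50.02 × 8.026 × 20 × 10 × 4.998 = 4.01 × 10⁵.
89.6 mM / 4.01 × 10⁵ = 2.23 × 10⁻⁴ mM = 0.223 μM.

0.223 μM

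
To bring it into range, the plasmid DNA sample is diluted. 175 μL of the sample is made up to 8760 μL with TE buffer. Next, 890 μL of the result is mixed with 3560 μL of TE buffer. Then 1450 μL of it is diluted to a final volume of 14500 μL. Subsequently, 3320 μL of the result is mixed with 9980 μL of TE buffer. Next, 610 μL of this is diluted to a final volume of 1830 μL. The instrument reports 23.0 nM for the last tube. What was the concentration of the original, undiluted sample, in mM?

0.692 mM

Overall dilution factor = 50.06 × 5 × 10 × 4.006 × 3 = 3.01 × 10⁴.
Original = 23.0 nM × 3.01 × 10⁴ = 6.92 × 10⁵ nM = 0.692 mM.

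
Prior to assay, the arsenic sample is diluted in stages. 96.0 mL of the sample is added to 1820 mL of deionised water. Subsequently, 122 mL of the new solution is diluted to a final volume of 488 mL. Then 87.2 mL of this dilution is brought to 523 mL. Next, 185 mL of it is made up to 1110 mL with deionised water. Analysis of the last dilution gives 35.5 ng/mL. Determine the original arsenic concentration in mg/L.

102 mg/L

Overall dilution factor = 19.96 × 4 × 5.998 × 6 = 2873.
Original = 35.5 ng/mL × 2873 = 1.02 × 10⁵ ng/mL = 102 mg/L.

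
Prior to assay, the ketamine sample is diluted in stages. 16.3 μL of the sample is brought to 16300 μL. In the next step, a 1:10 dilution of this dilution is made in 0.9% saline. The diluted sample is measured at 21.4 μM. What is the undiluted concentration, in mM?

Overall dilution factor = 1000 × 10 = 1.00 × 10⁴.
Original = 21.4 μM × 1.00 × 10⁴ = 2.14 × 10⁵ μM = 214 mM.

214 mM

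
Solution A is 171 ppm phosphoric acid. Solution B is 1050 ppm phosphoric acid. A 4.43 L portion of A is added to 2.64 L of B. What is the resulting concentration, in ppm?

499 ppm

C_mix = (C_A·V_A + C_B·V_B)/(V_A + V_B) = (171×4.43 + 1050×2.64) / 7.070 = 499 ppm.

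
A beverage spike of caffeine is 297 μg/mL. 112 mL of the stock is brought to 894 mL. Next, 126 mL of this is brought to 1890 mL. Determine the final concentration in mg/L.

2.48 mg/L

Overall dilution factor = 7.982 × 15 = 120.
297 μg/mL / 120 = 2.48 μg/mL = 2.48 mg/L.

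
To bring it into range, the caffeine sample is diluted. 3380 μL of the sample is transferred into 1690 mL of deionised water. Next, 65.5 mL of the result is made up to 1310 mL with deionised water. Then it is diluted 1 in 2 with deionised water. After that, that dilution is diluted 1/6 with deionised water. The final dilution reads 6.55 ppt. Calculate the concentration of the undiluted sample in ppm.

0.788 ppm

Overall dilution factor = 501 × 20 × 2 × 6 = 1.20 × 10⁵.
Original = 6.55 ppt × 1.20 × 10⁵ = 7.88 × 10⁵ ppt = 0.788 ppm.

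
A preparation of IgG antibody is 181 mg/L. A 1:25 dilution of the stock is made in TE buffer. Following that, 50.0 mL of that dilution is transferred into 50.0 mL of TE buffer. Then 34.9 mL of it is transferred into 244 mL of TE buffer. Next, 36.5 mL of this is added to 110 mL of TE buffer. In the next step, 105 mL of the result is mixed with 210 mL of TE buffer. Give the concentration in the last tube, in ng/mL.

Overall dilution factor = 25 × 2 × 7.991 × 4.014 × 3 = 4811.
181 mg/L / 4811 = 0.0376 mg/L = 37.6 ng/mL.

37.6 ng/mL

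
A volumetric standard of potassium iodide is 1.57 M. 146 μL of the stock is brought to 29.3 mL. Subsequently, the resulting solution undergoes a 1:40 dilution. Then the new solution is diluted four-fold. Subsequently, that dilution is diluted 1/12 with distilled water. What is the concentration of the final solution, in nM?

Overall dilution factor = 200.7 × 40 × 4 × 12 = 3.85 × 10⁵.
1.57 M / 3.85 × 10⁵ = 4.07 × 10⁻⁶ M = 4070 nM.

4070 nM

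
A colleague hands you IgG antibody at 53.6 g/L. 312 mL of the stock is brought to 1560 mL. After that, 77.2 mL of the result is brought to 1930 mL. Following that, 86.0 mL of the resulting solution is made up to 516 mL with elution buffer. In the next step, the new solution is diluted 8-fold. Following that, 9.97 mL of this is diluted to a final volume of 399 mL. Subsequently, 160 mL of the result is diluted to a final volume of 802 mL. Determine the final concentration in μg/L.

Overall dilution factor = 5 × 25 × 6 × 8 × 40.02 × 5.013 = 1.20 × 10⁶.
53.6 g/L / 1.20 × 10⁶ = 4.45 × 10⁻⁵ g/L = 44.5 μg/L.

44.5 μg/L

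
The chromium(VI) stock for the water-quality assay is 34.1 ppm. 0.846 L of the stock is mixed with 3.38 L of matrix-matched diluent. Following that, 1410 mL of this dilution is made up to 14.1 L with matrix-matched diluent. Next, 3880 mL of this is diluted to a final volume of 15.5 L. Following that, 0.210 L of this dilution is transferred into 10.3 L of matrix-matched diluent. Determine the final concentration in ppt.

Overall dilution factor = 4.995 × 10 × 3.995 × 50.05 = 9987.
34.1 ppm / 9987 = 3.41 × 10⁻³ ppm = 3410 ppt.

3410 ppt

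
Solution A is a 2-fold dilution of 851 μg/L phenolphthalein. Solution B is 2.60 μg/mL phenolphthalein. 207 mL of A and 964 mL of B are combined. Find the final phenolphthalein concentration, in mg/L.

2.22 mg/L

C_A = 851 μg/L / 2 = 426 μg/L.
C_B = 2.60 μg/mL = 2600 μg/L.
C_mix = (C_A·V_A + C_B·V_B)/(V_A + V_B) = (426×207 + 2600×964) / 1171 = 2216 μg/L = 2.22 mg/L.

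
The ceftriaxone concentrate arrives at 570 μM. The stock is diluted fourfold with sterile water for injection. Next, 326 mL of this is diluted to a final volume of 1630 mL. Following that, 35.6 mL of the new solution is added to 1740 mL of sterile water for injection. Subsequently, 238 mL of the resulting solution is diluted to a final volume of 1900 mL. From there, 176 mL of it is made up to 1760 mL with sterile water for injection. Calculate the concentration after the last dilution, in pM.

7160 pM

Overall dilution factor = 4 × 5 × 49.88 × 7.983 × 10 = 7.96 × 10⁴.
570 μM / 7.96 × 10⁴ = 7.16 × 10⁻³ μM = 7160 pM.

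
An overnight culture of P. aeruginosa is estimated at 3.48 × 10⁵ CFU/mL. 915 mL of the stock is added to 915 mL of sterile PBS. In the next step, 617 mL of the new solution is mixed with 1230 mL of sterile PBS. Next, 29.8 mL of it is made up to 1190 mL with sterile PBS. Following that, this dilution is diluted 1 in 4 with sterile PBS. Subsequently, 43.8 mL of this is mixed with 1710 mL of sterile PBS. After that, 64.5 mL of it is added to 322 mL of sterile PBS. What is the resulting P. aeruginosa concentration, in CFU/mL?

Overall dilution factor = 2 × 2.994 × 39.93 × 4 × 40.04 × 5.992 = 2.29 × 10⁵.
3.48 × 10⁵ CFU/mL / 2.29 × 10⁵ = 1.52 CFU/mL.

1.52 CFU/mL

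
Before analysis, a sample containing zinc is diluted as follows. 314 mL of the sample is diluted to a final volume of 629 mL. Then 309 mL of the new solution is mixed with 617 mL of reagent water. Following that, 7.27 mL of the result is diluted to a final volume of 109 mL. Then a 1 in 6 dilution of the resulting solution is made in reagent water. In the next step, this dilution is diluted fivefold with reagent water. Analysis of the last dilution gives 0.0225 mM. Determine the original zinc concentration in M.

Overall dilution factor = 2.003 × 2.997 × 14.99 × 6 × 5 = 2700.
Original = 0.0225 mM × 2700 = 60.8 mM = 0.0608 M.

0.0608 M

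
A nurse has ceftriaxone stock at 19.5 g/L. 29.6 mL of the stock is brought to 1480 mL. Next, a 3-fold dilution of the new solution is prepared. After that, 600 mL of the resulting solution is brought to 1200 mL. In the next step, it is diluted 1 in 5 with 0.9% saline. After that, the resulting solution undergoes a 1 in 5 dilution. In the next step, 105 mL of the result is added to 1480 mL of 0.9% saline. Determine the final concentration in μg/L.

Overall dilution factor = 50 × 3 × 2 × 5 × 5 × 15.10 = 1.13 × 10⁵.
19.5 g/L / 1.13 × 10⁵ = 1.72 × 10⁻⁴ g/L = 172 μg/L.

172 μg/L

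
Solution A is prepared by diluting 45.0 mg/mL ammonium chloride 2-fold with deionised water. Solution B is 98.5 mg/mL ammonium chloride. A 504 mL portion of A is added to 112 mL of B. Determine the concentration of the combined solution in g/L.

C_A = 45.0 mg/mL / 2 = 22.5 mg/mL.
C_mix = (C_A·V_A + C_B·V_B)/(V_A + V_B) = (22.5×504 + 98.5×112) / 616.0 = 36.3 mg/mL = 36.3 g/L.

36.3 g/L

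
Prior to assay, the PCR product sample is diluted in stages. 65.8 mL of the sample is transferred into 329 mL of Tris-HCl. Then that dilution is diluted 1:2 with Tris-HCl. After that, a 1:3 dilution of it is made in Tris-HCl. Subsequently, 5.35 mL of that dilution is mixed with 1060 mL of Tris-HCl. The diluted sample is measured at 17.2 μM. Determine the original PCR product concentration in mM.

123 mM

Overall dilution factor = 6 × 2 × 3 × 199.1 = 7169.
Original = 17.2 μM × 7169 = 1.23 × 10⁵ μM = 123 mM.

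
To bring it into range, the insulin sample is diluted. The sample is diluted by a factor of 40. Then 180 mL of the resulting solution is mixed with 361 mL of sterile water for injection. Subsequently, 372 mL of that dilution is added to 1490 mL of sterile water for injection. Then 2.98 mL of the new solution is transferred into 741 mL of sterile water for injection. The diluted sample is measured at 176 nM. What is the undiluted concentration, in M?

Overall dilution factor = 40 × 3.006 × 5.005 × 249.7 = 1.50 × 10⁵.
Original = 176 nM × 1.50 × 10⁵ = 2.64 × 10⁷ nM = 0.0264 M.

0.0264 M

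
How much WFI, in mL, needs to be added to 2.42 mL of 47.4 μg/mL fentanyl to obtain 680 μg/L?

166 mL

680 μg/L = 0.680 μg/mL.
V₂ = C₁V₁/C₂ = 47.4 × 2.42 / 0.680 = 169 mL.
Diluent to add = V₂ − V₁ = 169 − 2.42 = 166 mL.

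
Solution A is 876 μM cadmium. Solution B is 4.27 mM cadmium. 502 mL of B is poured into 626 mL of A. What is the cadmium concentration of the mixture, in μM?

2390 μM

C_B = 4.27 mM = 4270 μM.
C_mix = (C_A·V_A + C_B·V_B)/(V_A + V_B) = (876×626 + 4270×502) / 1128 = 2386 μM.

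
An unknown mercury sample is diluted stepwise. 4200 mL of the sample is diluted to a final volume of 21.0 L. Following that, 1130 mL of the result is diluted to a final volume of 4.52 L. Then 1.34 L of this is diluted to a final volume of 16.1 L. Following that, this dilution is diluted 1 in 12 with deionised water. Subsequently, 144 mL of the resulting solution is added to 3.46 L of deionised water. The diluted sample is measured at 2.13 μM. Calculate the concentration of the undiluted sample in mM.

154 mM

Overall dilution factor = 5 × 4 × 12.01 × 12 × 25.03 = 7.22 × 10⁴.
Original = 2.13 μM × 7.22 × 10⁴ = 1.54 × 10⁵ μM = 154 mM.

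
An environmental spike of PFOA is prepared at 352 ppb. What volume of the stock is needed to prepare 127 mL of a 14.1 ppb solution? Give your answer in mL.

5.09 mL

V₁ = C₂V₂/C₁ = 14.1 × 127 / 352 = 5.09 mL.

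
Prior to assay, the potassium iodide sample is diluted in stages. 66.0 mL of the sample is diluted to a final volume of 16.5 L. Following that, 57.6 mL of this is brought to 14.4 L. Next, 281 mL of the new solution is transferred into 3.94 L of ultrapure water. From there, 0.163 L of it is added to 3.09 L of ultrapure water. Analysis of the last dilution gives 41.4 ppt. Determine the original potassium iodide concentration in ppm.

776 ppm

Overall dilution factor = 250 × 250 × 15.02 × 19.96 = 1.87 × 10⁷.
Original = 41.4 ppt × 1.87 × 10⁷ = 7.76 × 10⁸ ppt = 776 ppm.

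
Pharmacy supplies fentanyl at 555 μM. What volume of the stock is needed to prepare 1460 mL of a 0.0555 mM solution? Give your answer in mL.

0.0555 mM = 55.5 μM.
V₁ = C₂V₂/C₁ = 55.5 × 1460 / 555 = 146 mL.

146 mL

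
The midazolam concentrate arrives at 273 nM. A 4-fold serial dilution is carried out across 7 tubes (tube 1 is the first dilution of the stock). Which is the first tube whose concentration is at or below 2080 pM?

tube 4

Tube n has concentration 273 nM / 4ⁿ.
Need 4ⁿ ≥ 273 nM / 2080 pM = 131, so n ≥ 3.52.
First such tube: n = 4.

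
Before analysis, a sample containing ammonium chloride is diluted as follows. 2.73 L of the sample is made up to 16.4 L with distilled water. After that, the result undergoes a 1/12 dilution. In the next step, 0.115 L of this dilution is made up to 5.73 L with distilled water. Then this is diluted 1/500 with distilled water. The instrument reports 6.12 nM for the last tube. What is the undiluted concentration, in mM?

Overall dilution factor = 6.007 × 12 × 49.83 × 500 = 1.80 × 10⁶.
Original = 6.12 nM × 1.80 × 10⁶ = 1.10 × 10⁷ nM = 11.0 mM.

11.0 mM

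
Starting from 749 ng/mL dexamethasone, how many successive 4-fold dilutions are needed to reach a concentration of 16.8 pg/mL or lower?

8

Need 4ⁿ ≥ 4.46 × 10⁴, so n ≥ log(4.46 × 10⁴)/log(4) = 7.72.
Minimum whole steps: n = 8.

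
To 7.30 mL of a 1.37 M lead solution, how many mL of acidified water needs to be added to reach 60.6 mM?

158 mL

60.6 mM = 0.0606 M.
V₂ = C₁V₁/C₂ = 1.37 × 7.30 / 0.0606 = 165 mL.
Diluent to add = V₂ − V₁ = 165 − 7.30 = 158 mL.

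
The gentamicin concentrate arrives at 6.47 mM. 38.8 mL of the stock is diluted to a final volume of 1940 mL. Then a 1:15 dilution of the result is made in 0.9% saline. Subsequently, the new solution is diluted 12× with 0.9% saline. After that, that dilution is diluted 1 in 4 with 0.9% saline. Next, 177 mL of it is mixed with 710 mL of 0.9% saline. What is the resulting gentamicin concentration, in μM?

Overall dilution factor = 50 × 15 × 12 × 4 × 5.011 = 1.80 × 10⁵.
6.47 mM / 1.80 × 10⁵ = 3.59 × 10⁻⁵ mM = 0.0359 μM.

0.0359 μM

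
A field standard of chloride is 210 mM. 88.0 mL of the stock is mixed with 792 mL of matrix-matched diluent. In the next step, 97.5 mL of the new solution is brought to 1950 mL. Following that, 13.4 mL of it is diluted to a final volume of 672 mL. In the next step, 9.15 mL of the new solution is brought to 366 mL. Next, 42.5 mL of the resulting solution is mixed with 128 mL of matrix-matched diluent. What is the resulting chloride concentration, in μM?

0.130 μM

Overall dilution factor = 10 × 20 × 50.15 × 40 × 4.012 = 1.61 × 10⁶.
210 mM / 1.61 × 10⁶ = 1.30 × 10⁻⁴ mM = 0.130 μM.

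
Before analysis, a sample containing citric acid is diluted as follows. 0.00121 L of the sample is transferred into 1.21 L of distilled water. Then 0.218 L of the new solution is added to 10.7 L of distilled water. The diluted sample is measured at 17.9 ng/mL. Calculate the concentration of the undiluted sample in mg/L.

Overall dilution factor = 1001 × 50.08 = 5.01 × 10⁴.
Original = 17.9 ng/mL × 5.01 × 10⁴ = 8.97 × 10⁵ ng/mL = 897 mg/L.

897 mg/L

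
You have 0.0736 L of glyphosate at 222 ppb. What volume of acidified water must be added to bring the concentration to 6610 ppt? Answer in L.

6610 ppt = 6.61 ppb.
V₂ = C₁V₁/C₂ = 222 × 0.0736 / 6.61 = 2.47 L.
Diluent to add = V₂ − V₁ = 2.47 − 0.0736 = 2.40 L.

2.40 L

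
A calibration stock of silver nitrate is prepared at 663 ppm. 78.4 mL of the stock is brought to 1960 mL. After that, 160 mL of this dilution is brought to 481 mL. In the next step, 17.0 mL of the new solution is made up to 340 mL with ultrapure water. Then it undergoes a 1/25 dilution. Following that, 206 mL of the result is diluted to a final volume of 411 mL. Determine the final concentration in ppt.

Overall dilution factor = 25 × 3.006 × 20 × 25 × 1.995 = 7.50 × 10⁴.
663 ppm / 7.50 × 10⁴ = 8.84 × 10⁻³ ppm = 8840 ppt.

8840 ppt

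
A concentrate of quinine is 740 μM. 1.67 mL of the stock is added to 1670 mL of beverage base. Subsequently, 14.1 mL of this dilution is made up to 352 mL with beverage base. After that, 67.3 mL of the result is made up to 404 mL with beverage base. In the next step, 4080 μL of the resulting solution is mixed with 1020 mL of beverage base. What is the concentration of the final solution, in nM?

Overall dilution factor = 1001 × 24.96 × 6.003 × 251 = 3.77 × 10⁷.
740 μM / 3.77 × 10⁷ = 1.97 × 10⁻⁵ μM = 0.0197 nM.

0.0197 nM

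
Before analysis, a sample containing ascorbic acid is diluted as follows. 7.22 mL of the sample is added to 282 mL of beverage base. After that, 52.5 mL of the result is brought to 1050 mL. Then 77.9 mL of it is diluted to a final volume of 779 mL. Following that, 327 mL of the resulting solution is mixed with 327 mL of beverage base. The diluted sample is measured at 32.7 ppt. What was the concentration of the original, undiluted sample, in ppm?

Overall dilution factor = 40.06 × 20 × 10 × 2 = 1.60 × 10⁴.
Original = 32.7 ppt × 1.60 × 10⁴ = 5.24 × 10⁵ ppt = 0.524 ppm.

0.524 ppm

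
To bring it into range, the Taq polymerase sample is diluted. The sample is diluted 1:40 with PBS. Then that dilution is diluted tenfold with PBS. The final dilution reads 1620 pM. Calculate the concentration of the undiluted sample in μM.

0.648 μM

Overall dilution factor = 40 × 10 = 400.
Original = 1620 pM × 400 = 6.48 × 10⁵ pM = 0.648 μM.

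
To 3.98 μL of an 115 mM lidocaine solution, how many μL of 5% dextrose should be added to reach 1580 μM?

286 μL

1580 μM = 1.58 mM.
V₂ = C₁V₁/C₂ = 115 × 3.98 / 1.58 = 290 μL.
Diluent to add = V₂ − V₁ = 290 − 3.98 = 286 μL.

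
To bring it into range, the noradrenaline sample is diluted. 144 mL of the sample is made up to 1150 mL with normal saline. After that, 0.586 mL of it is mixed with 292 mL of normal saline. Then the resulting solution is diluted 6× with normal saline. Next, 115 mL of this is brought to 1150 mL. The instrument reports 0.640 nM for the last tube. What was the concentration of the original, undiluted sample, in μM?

153 μM

Overall dilution factor = 7.986 × 499.3 × 6 × 10 = 2.39 × 10⁵.
Original = 0.640 nM × 2.39 × 10⁵ = 1.53 × 10⁵ nM = 153 μM.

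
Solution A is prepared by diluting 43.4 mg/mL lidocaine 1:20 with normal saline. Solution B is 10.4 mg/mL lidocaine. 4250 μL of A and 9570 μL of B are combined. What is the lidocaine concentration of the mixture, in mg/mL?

7.87 mg/mL

C_A = 43.4 mg/mL / 20 = 2.17 mg/mL.
C_mix = (C_A·V_A + C_B·V_B)/(V_A + V_B) = (2.17×4250 + 10.4×9570) / 13820 = 7.87 mg/mL.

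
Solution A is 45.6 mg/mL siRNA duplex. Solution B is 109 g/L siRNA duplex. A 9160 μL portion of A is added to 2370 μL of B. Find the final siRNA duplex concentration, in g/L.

58.6 g/L

C_B = 109 g/L = 109 mg/mL.
C_mix = (C_A·V_A + C_B·V_B)/(V_A + V_B) = (45.6×9160 + 109×2370) / 11530 = 58.6 mg/mL = 58.6 g/L.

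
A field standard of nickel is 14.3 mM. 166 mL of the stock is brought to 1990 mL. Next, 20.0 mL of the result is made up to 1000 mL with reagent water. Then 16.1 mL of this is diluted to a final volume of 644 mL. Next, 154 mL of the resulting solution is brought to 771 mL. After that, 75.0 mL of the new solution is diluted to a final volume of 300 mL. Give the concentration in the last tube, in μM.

Overall dilution factor = 11.99 × 50 × 40 × 5.006 × 4 = 4.80 × 10⁵.
14.3 mM / 4.80 × 10⁵ = 2.98 × 10⁻⁵ mM = 0.0298 μM.

0.0298 μM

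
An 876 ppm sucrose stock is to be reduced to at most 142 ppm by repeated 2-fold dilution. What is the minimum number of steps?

Need 2ⁿ ≥ 6.17, so n ≥ log(6.17)/log(2) = 2.63.
Minimum whole steps: n = 3.

3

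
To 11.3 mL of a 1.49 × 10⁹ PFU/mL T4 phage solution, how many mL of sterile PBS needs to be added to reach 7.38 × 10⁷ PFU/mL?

V₂ = C₁V₁/C₂ = 1.49 × 10⁹ × 11.3 / 7.38 × 10⁷ = 228 mL.
Diluent to add = V₂ − V₁ = 228 − 11.3 = 217 mL.

217 mL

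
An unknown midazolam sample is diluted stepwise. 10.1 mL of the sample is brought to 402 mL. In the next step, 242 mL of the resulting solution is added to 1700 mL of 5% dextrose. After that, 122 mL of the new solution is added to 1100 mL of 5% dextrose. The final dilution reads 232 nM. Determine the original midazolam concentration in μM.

742 μM

Overall dilution factor = 39.80 × 8.025 × 10.02 = 3199.
Original = 232 nM × 3199 = 7.42 × 10⁵ nM = 742 μM.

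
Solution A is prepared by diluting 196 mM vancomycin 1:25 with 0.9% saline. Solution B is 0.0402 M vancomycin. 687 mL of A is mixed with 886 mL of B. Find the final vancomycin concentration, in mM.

C_A = 196 mM / 25 = 7.84 mM.
C_B = 0.0402 M = 40.2 mM.
C_mix = (C_A·V_A + C_B·V_B)/(V_A + V_B) = (7.84×687 + 40.2×886) / 1573 = 26.1 mM.

26.1 mM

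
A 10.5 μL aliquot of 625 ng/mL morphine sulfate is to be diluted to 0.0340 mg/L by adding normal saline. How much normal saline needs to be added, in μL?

183 μL

0.0340 mg/L = 34.0 ng/mL.
V₂ = C₁V₁/C₂ = 625 × 10.5 / 34.0 = 193 μL.
Diluent to add = V₂ − V₁ = 193 − 10.5 = 183 μL.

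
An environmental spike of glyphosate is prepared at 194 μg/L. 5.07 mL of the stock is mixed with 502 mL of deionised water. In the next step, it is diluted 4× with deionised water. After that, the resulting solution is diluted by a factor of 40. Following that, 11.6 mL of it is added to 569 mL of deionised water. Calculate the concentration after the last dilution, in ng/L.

Overall dilution factor = 100.0 × 4 × 40 × 50.05 = 8.01 × 10⁵.
194 μg/L / 8.01 × 10⁵ = 2.42 × 10⁻⁴ μg/L = 0.242 ng/L.

0.242 ng/L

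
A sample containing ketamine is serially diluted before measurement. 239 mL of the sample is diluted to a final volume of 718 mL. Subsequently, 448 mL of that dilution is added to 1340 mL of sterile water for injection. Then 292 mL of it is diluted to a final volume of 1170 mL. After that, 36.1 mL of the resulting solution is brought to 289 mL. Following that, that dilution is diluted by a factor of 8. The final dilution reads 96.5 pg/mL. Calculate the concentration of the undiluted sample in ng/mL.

Overall dilution factor = 3.004 × 3.991 × 4.007 × 8.006 × 8 = 3077.
Original = 96.5 pg/mL × 3077 = 2.97 × 10⁵ pg/mL = 297 ng/mL.

297 ng/mL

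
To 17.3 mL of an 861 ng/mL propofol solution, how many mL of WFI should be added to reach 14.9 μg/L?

14.9 μg/L = 14.9 ng/mL.
V₂ = C₁V₁/C₂ = 861 × 17.3 / 14.9 = 1000 mL.
Diluent to add = V₂ − V₁ = 1000 − 17.3 = 982 mL.

982 mL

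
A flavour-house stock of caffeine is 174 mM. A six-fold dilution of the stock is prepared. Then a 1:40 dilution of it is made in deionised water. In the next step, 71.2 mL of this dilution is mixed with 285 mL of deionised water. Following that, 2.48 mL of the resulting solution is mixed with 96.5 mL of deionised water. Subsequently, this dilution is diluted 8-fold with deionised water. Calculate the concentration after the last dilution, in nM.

454 nM

Overall dilution factor = 6 × 40 × 5.003 × 39.91 × 8 = 3.83 × 10⁵.
174 mM / 3.83 × 10⁵ = 4.54 × 10⁻⁴ mM = 454 nM.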